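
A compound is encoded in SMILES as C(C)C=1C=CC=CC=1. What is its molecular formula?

C8H10

Heavy atoms from the SMILES: 8 C.
Implicit hydrogens by atom environment:
  5 × C (aromatic): 1 H each → 5
  1 × C: 3 H
  1 × C: 2 H
  1 × C (aromatic): no H
  Total hydrogens = 10.
Molecular formula: C8H10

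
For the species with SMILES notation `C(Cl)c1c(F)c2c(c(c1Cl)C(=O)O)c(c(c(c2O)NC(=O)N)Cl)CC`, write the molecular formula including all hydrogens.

C15H12Cl3FN2O4

Heavy atoms from the SMILES: 15 C, 3 Cl, 1 F, 2 N, 4 O.
Implicit hydrogens by atom environment:
  10 × C (aromatic): no H
  3 × Cl: no H
  2 × C: 2 H each → 4
  2 × C: no H
  2 × O: 1 H each → 2
  2 × O: no H
  1 × C: 3 H
  1 × F: no H
  1 × N: 2 H
  1 × N: 1 H
  Total hydrogens = 12.
Molecular formula: C15H12Cl3FN2O4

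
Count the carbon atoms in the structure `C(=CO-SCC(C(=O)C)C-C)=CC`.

10

The symbol for carbon appears 10 times in the SMILES.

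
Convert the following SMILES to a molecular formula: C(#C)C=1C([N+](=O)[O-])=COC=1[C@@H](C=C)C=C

Heavy atoms from the SMILES: 11 C, 1 N, 3 O.
Implicit hydrogens by atom environment:
  4 × C: 1 H each → 4
  3 × C (aromatic): no H
  2 × C: 2 H each → 4
  1 × C (aromatic): 1 H
  1 × C: no H
  1 × N (charge +1): no H
  1 × O (aromatic): no H
  1 × O: no H
  1 × O (charge -1): no H
  Total hydrogens = 9.
Molecular formula: C11H9NO3

C11H9NO3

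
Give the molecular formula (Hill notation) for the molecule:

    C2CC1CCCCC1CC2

Heavy atoms from the SMILES: 10 C.
Implicit hydrogens by atom environment:
  8 × C: 2 H each → 16
  2 × C: 1 H each → 2
  Total hydrogens = 18.
Molecular formula: C10H18

C10H18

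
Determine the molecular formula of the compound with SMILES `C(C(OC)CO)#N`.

Heavy atoms from the SMILES: 4 C, 1 N, 2 O.
Implicit hydrogens by atom environment:
  1 × C: 3 H
  1 × C: 2 H
  1 × C: 1 H
  1 × C: no H
  1 × N: no H
  1 × O: 1 H
  1 × O: no H
  Total hydrogens = 7.
Molecular formula: C4H7NO2

C4H7NO2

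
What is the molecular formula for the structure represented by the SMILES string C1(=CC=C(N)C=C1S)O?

Heavy atoms from the SMILES: 6 C, 1 N, 1 O, 1 S.
Implicit hydrogens by atom environment:
  3 × C (aromatic): 1 H each → 3
  3 × C (aromatic): no H
  1 × N: 2 H
  1 × O: 1 H
  1 × S: 1 H
  Total hydrogens = 7.
Molecular formula: C6H7NOS

C6H7NOS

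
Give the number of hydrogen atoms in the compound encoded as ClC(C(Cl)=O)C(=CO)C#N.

Hydrogens are implicit in SMILES; fill each atom to its normal valence:
  3 × C: no H
  2 × C: 1 H each → 2
  2 × Cl: no H
  1 × N: no H
  1 × O: 1 H
  1 × O: no H
  Total hydrogens = 3.

3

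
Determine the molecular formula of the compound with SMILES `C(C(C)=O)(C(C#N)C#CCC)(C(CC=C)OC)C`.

Heavy atoms from the SMILES: 15 C, 1 N, 2 O.
Implicit hydrogens by atom environment:
  5 × C: no H
  4 × C: 3 H each → 12
  3 × C: 2 H each → 6
  3 × C: 1 H each → 3
  2 × O: no H
  1 × N: no H
  Total hydrogens = 21.
Molecular formula: C15H21NO2

C15H21NO2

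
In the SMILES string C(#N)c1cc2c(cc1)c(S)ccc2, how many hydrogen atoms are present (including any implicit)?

7

Hydrogens are implicit in SMILES; fill each atom to its normal valence:
  6 × C (aromatic): 1 H each → 6
  4 × C (aromatic): no H
  1 × C: no H
  1 × N: no H
  1 × S: 1 H
  Total hydrogens = 7.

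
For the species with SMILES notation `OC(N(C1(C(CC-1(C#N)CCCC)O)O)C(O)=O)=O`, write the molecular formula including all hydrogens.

C11H16N2O6

Heavy atoms from the SMILES: 11 C, 2 N, 6 O.
Implicit hydrogens by atom environment:
  5 × C: no H
  4 × C: 2 H each → 8
  4 × O: 1 H each → 4
  2 × N: no H
  2 × O: no H
  1 × C: 3 H
  1 × C: 1 H
  Total hydrogens = 16.
Molecular formula: C11H16N2O6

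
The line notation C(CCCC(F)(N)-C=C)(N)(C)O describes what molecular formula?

Heavy atoms from the SMILES: 8 C, 1 F, 2 N, 1 O.
Implicit hydrogens by atom environment:
  4 × C: 2 H each → 8
  2 × C: no H
  2 × N: 2 H each → 4
  1 × C: 3 H
  1 × C: 1 H
  1 × F: no H
  1 × O: 1 H
  Total hydrogens = 17.
Molecular formula: C8H17FN2O

C8H17FN2O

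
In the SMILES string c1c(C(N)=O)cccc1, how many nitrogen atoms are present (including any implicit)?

The symbol for nitrogen appears 1 time in the SMILES.

1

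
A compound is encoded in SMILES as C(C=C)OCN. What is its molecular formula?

C4H9NO

Heavy atoms from the SMILES: 4 C, 1 N, 1 O.
Implicit hydrogens by atom environment:
  3 × C: 2 H each → 6
  1 × C: 1 H
  1 × N: 2 H
  1 × O: no H
  Total hydrogens = 9.
Molecular formula: C4H9NO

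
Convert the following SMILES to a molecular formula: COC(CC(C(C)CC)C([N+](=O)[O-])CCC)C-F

Heavy atoms from the SMILES: 13 C, 1 F, 1 N, 3 O.
Implicit hydrogens by atom environment:
  5 × C: 2 H each → 10
  4 × C: 3 H each → 12
  4 × C: 1 H each → 4
  2 × O: no H
  1 × F: no H
  1 × N (charge +1): no H
  1 × O (charge -1): no H
  Total hydrogens = 26.
Molecular formula: C13H26FNO3

C13H26FNO3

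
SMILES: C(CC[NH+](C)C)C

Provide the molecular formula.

C6H16N+

Heavy atoms from the SMILES: 6 C, 1 N.
Implicit hydrogens by atom environment:
  3 × C: 3 H each → 9
  3 × C: 2 H each → 6
  1 × N (charge +1): 1 H
  Total hydrogens = 16.
Net charge +1.
Molecular formula: C6H16N+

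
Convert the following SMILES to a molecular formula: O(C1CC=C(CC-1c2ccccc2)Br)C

C13H15BrO

Heavy atoms from the SMILES: 1 Br, 13 C, 1 O.
Implicit hydrogens by atom environment:
  5 × C (aromatic): 1 H each → 5
  3 × C: 1 H each → 3
  2 × C: 2 H each → 4
  1 × Br: no H
  1 × C: 3 H
  1 × C: no H
  1 × C (aromatic): no H
  1 × O: no H
  Total hydrogens = 15.
Molecular formula: C13H15BrO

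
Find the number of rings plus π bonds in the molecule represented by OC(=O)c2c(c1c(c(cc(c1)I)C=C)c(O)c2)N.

Molecular formula from the SMILES: C13H10INO3.
DoU = (2C + 2 + N − H − X)/2 = (2·13 + 2 + 1 − 10 − 1)/2 = 18/2 = 9.
(Structurally: 2 ring(s) + 7 π bond(s) = 9.)

9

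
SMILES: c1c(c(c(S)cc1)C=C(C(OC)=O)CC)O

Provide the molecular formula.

C12H14O3S

Heavy atoms from the SMILES: 12 C, 3 O, 1 S.
Implicit hydrogens by atom environment:
  3 × C (aromatic): 1 H each → 3
  3 × C (aromatic): no H
  2 × C: 3 H each → 6
  2 × C: no H
  2 × O: no H
  1 × C: 2 H
  1 × C: 1 H
  1 × O: 1 H
  1 × S: 1 H
  Total hydrogens = 14.
Molecular formula: C12H14O3S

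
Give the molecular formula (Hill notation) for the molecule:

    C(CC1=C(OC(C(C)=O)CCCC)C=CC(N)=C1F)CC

Heavy atoms from the SMILES: 17 C, 1 F, 1 N, 2 O.
Implicit hydrogens by atom environment:
  6 × C: 2 H each → 12
  4 × C (aromatic): no H
  3 × C: 3 H each → 9
  2 × C (aromatic): 1 H each → 2
  2 × O: no H
  1 × C: 1 H
  1 × C: no H
  1 × F: no H
  1 × N: 2 H
  Total hydrogens = 26.
Molecular formula: C17H26FNO2

C17H26FNO2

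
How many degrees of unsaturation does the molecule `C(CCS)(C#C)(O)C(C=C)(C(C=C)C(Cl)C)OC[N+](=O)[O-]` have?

5

Molecular formula from the SMILES: C14H20ClNO4S.
DoU = (2C + 2 + N − H − X)/2 = (2·14 + 2 + 1 − 20 − 1)/2 = 10/2 = 5.
(Structurally: 0 ring(s) + 5 π bond(s) = 5.)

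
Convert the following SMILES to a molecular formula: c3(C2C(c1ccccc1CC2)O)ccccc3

C16H16O

Heavy atoms from the SMILES: 16 C, 1 O.
Implicit hydrogens by atom environment:
  9 × C (aromatic): 1 H each → 9
  3 × C (aromatic): no H
  2 × C: 2 H each → 4
  2 × C: 1 H each → 2
  1 × O: 1 H
  Total hydrogens = 16.
Molecular formula: C16H16O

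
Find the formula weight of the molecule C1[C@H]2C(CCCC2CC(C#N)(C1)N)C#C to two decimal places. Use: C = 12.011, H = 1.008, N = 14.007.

Molecular formula: C13H18N2.
M = 13×12.011 + 18×1.008 + 2×14.007 = 202.30 g/mol.

202.30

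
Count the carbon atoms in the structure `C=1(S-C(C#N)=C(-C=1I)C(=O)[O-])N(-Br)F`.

The symbol for carbon appears 6 times in the SMILES.

6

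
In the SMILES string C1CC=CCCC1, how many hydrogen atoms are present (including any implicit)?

12

Hydrogens are implicit in SMILES; fill each atom to its normal valence:
  5 × C: 2 H each → 10
  2 × C: 1 H each → 2
  Total hydrogens = 12.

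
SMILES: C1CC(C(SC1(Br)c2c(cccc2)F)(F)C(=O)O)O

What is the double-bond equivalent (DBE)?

Molecular formula from the SMILES: C12H11BrF2O3S.
DoU = (2C + 2 + N − H − X)/2 = (2·12 + 2 + 0 − 11 − 3)/2 = 12/2 = 6.
(Structurally: 2 ring(s) + 4 π bond(s) = 6.)

6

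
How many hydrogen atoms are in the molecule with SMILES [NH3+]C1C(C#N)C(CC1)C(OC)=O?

Hydrogens are implicit in SMILES; fill each atom to its normal valence:
  3 × C: 1 H each → 3
  2 × C: 2 H each → 4
  2 × C: no H
  2 × O: no H
  1 × C: 3 H
  1 × N (charge +1): 3 H
  1 × N: no H
  Total hydrogens = 13.

13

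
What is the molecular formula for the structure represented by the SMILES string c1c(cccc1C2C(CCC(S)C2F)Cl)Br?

Heavy atoms from the SMILES: 1 Br, 12 C, 1 Cl, 1 F, 1 S.
Implicit hydrogens by atom environment:
  4 × C: 1 H each → 4
  4 × C (aromatic): 1 H each → 4
  2 × C: 2 H each → 4
  2 × C (aromatic): no H
  1 × Br: no H
  1 × Cl: no H
  1 × F: no H
  1 × S: 1 H
  Total hydrogens = 13.
Molecular formula: C12H13BrClFS

C12H13BrClFS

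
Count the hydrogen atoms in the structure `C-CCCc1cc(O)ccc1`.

14

Hydrogens are implicit in SMILES; fill each atom to its normal valence:
  4 × C (aromatic): 1 H each → 4
  3 × C: 2 H each → 6
  2 × C (aromatic): no H
  1 × C: 3 H
  1 × O: 1 H
  Total hydrogens = 14.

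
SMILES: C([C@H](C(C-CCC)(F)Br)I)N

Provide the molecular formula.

Heavy atoms from the SMILES: 1 Br, 7 C, 1 F, 1 I, 1 N.
Implicit hydrogens by atom environment:
  4 × C: 2 H each → 8
  1 × Br: no H
  1 × C: 3 H
  1 × C: 1 H
  1 × C: no H
  1 × F: no H
  1 × I: no H
  1 × N: 2 H
  Total hydrogens = 14.
Molecular formula: C7H14BrFIN

C7H14BrFIN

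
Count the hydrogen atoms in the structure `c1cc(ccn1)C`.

Hydrogens are implicit in SMILES; fill each atom to its normal valence:
  4 × C (aromatic): 1 H each → 4
  1 × C: 3 H
  1 × C (aromatic): no H
  1 × N (aromatic): no H
  Total hydrogens = 7.

7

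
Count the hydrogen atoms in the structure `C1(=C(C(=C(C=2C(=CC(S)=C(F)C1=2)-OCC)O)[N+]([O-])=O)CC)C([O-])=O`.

Hydrogens are implicit in SMILES; fill each atom to its normal valence:
  9 × C (aromatic): no H
  3 × O: no H
  2 × C: 3 H each → 6
  2 × C: 2 H each → 4
  2 × O (charge -1): no H
  1 × C (aromatic): 1 H
  1 × C: no H
  1 × F: no H
  1 × N (charge +1): no H
  1 × O: 1 H
  1 × S: 1 H
  Total hydrogens = 13.

13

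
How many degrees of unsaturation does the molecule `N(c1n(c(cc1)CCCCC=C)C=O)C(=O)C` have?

Molecular formula from the SMILES: C13H18N2O2.
DoU = (2C + 2 + N − H − X)/2 = (2·13 + 2 + 2 − 18 − 0)/2 = 12/2 = 6.
(Structurally: 1 ring(s) + 5 π bond(s) = 6.)

6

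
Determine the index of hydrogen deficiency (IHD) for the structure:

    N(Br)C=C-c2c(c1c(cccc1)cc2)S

Molecular formula from the SMILES: C12H10BrNS.
DoU = (2C + 2 + N − H − X)/2 = (2·12 + 2 + 1 − 10 − 1)/2 = 16/2 = 8.
(Structurally: 2 ring(s) + 6 π bond(s) = 8.)

8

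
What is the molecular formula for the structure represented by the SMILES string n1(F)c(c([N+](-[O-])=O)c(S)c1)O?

Heavy atoms from the SMILES: 4 C, 1 F, 2 N, 3 O, 1 S.
Implicit hydrogens by atom environment:
  3 × C (aromatic): no H
  1 × C (aromatic): 1 H
  1 × F: no H
  1 × N (aromatic): no H
  1 × N (charge +1): no H
  1 × O: 1 H
  1 × O: no H
  1 × O (charge -1): no H
  1 × S: 1 H
  Total hydrogens = 3.
Molecular formula: C4H3FN2O3S

C4H3FN2O3S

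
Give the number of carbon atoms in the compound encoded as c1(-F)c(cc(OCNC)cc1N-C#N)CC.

The symbol for carbon appears 11 times in the SMILES. Lowercase c denotes aromatic carbon and counts toward C.

11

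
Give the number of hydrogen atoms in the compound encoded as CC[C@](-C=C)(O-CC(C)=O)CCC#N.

17

Hydrogens are implicit in SMILES; fill each atom to its normal valence:
  5 × C: 2 H each → 10
  3 × C: no H
  2 × C: 3 H each → 6
  2 × O: no H
  1 × C: 1 H
  1 × N: no H
  Total hydrogens = 17.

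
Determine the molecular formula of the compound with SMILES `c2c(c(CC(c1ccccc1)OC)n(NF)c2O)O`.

Heavy atoms from the SMILES: 13 C, 1 F, 2 N, 3 O.
Implicit hydrogens by atom environment:
  6 × C (aromatic): 1 H each → 6
  4 × C (aromatic): no H
  2 × O: 1 H each → 2
  1 × C: 3 H
  1 × C: 2 H
  1 × C: 1 H
  1 × F: no H
  1 × N: 1 H
  1 × N (aromatic): no H
  1 × O: no H
  Total hydrogens = 15.
Molecular formula: C13H15FN2O3

C13H15FN2O3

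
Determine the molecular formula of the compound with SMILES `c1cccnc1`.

Heavy atoms from the SMILES: 5 C, 1 N.
Implicit hydrogens by atom environment:
  5 × C (aromatic): 1 H each → 5
  1 × N (aromatic): no H
  Total hydrogens = 5.
Molecular formula: C5H5N

C5H5N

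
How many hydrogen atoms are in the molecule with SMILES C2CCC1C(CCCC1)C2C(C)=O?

Hydrogens are implicit in SMILES; fill each atom to its normal valence:
  7 × C: 2 H each → 14
  3 × C: 1 H each → 3
  1 × C: 3 H
  1 × C: no H
  1 × O: no H
  Total hydrogens = 20.

20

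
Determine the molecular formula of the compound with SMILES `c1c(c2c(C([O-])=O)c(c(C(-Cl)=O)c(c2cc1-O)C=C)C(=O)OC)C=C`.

Heavy atoms from the SMILES: 18 C, 1 Cl, 6 O.
Implicit hydrogens by atom environment:
  8 × C (aromatic): no H
  4 × O: no H
  3 × C: no H
  2 × C: 2 H each → 4
  2 × C (aromatic): 1 H each → 2
  2 × C: 1 H each → 2
  1 × C: 3 H
  1 × Cl: no H
  1 × O: 1 H
  1 × O (charge -1): no H
  Total hydrogens = 12.
Net charge -1.
Molecular formula: C18H12ClO6-

C18H12ClO6-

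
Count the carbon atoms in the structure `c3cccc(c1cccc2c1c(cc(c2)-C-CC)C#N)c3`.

20

The symbol for carbon appears 20 times in the SMILES. Lowercase c denotes aromatic carbon and counts toward C.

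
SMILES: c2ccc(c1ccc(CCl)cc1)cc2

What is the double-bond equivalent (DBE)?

Molecular formula from the SMILES: C13H11Cl.
DoU = (2C + 2 + N − H − X)/2 = (2·13 + 2 + 0 − 11 − 1)/2 = 16/2 = 8.
(Structurally: 2 ring(s) + 6 π bond(s) = 8.)

8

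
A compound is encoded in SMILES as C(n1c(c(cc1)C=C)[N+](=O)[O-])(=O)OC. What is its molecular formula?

Heavy atoms from the SMILES: 8 C, 2 N, 4 O.
Implicit hydrogens by atom environment:
  3 × O: no H
  2 × C (aromatic): 1 H each → 2
  2 × C (aromatic): no H
  1 × C: 3 H
  1 × C: 2 H
  1 × C: 1 H
  1 × C: no H
  1 × N (aromatic): no H
  1 × N (charge +1): no H
  1 × O (charge -1): no H
  Total hydrogens = 8.
Molecular formula: C8H8N2O4

C8H8N2O4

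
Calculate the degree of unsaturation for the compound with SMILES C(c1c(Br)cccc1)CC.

Molecular formula from the SMILES: C9H11Br.
DoU = (2C + 2 + N − H − X)/2 = (2·9 + 2 + 0 − 11 − 1)/2 = 8/2 = 4.
(Structurally: 1 ring(s) + 3 π bond(s) = 4.)

4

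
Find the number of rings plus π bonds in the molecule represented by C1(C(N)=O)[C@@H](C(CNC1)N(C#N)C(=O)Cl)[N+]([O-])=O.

6

Molecular formula from the SMILES: C8H10ClN5O4.
DoU = (2C + 2 + N − H − X)/2 = (2·8 + 2 + 5 − 10 − 1)/2 = 12/2 = 6.
(Structurally: 1 ring(s) + 5 π bond(s) = 6.)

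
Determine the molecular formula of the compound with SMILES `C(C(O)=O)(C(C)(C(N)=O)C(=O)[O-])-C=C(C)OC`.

Heavy atoms from the SMILES: 10 C, 1 N, 6 O.
Implicit hydrogens by atom environment:
  5 × C: no H
  4 × O: no H
  3 × C: 3 H each → 9
  2 × C: 1 H each → 2
  1 × N: 2 H
  1 × O: 1 H
  1 × O (charge -1): no H
  Total hydrogens = 14.
Net charge -1.
Molecular formula: C10H14NO6-

C10H14NO6-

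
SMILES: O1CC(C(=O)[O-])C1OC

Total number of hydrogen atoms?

7

Hydrogens are implicit in SMILES; fill each atom to its normal valence:
  3 × O: no H
  2 × C: 1 H each → 2
  1 × C: 3 H
  1 × C: 2 H
  1 × C: no H
  1 × O (charge -1): no H
  Total hydrogens = 7.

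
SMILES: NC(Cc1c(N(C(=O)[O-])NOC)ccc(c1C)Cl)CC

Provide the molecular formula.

Heavy atoms from the SMILES: 13 C, 1 Cl, 3 N, 3 O.
Implicit hydrogens by atom environment:
  4 × C (aromatic): no H
  3 × C: 3 H each → 9
  2 × C: 2 H each → 4
  2 × C (aromatic): 1 H each → 2
  2 × O: no H
  1 × C: 1 H
  1 × C: no H
  1 × Cl: no H
  1 × N: 2 H
  1 × N: 1 H
  1 × N: no H
  1 × O (charge -1): no H
  Total hydrogens = 19.
Net charge -1.
Molecular formula: C13H19ClN3O3-

C13H19ClN3O3-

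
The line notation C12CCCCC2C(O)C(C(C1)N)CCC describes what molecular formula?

C13H25NO

Heavy atoms from the SMILES: 13 C, 1 N, 1 O.
Implicit hydrogens by atom environment:
  7 × C: 2 H each → 14
  5 × C: 1 H each → 5
  1 × C: 3 H
  1 × N: 2 H
  1 × O: 1 H
  Total hydrogens = 25.
Molecular formula: C13H25NO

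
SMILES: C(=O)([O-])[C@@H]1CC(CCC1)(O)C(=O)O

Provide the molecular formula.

Heavy atoms from the SMILES: 8 C, 5 O.
Implicit hydrogens by atom environment:
  4 × C: 2 H each → 8
  3 × C: no H
  2 × O: 1 H each → 2
  2 × O: no H
  1 × C: 1 H
  1 × O (charge -1): no H
  Total hydrogens = 11.
Net charge -1.
Molecular formula: C8H11O5-

C8H11O5-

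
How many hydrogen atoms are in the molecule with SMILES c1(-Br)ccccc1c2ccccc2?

Hydrogens are implicit in SMILES; fill each atom to its normal valence:
  9 × C (aromatic): 1 H each → 9
  3 × C (aromatic): no H
  1 × Br: no H
  Total hydrogens = 9.

9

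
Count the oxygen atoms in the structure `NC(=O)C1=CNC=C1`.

1

The symbol for oxygen appears 1 time in the SMILES.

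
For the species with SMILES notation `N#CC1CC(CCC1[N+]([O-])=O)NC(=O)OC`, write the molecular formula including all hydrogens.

Heavy atoms from the SMILES: 9 C, 3 N, 4 O.
Implicit hydrogens by atom environment:
  3 × C: 2 H each → 6
  3 × C: 1 H each → 3
  3 × O: no H
  2 × C: no H
  1 × C: 3 H
  1 × N: 1 H
  1 × N (charge +1): no H
  1 × N: no H
  1 × O (charge -1): no H
  Total hydrogens = 13.
Molecular formula: C9H13N3O4

C9H13N3O4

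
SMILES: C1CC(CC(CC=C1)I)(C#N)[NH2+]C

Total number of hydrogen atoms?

16

Hydrogens are implicit in SMILES; fill each atom to its normal valence:
  4 × C: 2 H each → 8
  3 × C: 1 H each → 3
  2 × C: no H
  1 × C: 3 H
  1 × I: no H
  1 × N (charge +1): 2 H
  1 × N: no H
  Total hydrogens = 16.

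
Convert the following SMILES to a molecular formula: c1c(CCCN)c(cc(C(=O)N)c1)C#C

C12H14N2O

Heavy atoms from the SMILES: 12 C, 2 N, 1 O.
Implicit hydrogens by atom environment:
  3 × C: 2 H each → 6
  3 × C (aromatic): 1 H each → 3
  3 × C (aromatic): no H
  2 × C: no H
  2 × N: 2 H each → 4
  1 × C: 1 H
  1 × O: no H
  Total hydrogens = 14.
Molecular formula: C12H14N2O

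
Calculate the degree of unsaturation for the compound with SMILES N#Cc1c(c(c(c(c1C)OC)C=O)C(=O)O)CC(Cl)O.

8

Molecular formula from the SMILES: C13H12ClNO5.
DoU = (2C + 2 + N − H − X)/2 = (2·13 + 2 + 1 − 12 − 1)/2 = 16/2 = 8.
(Structurally: 1 ring(s) + 7 π bond(s) = 8.)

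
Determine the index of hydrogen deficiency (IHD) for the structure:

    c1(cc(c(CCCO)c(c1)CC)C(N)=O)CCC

Molecular formula from the SMILES: C15H23NO2.
DoU = (2C + 2 + N − H − X)/2 = (2·15 + 2 + 1 − 23 − 0)/2 = 10/2 = 5.
(Structurally: 1 ring(s) + 4 π bond(s) = 5.)

5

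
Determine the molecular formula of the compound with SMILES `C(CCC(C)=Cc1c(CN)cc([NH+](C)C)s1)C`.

C14H25N2S+

Heavy atoms from the SMILES: 14 C, 2 N, 1 S.
Implicit hydrogens by atom environment:
  4 × C: 3 H each → 12
  4 × C: 2 H each → 8
  3 × C (aromatic): no H
  1 × C (aromatic): 1 H
  1 × C: 1 H
  1 × C: no H
  1 × N: 2 H
  1 × N (charge +1): 1 H
  1 × S (aromatic): no H
  Total hydrogens = 25.
Net charge +1.
Molecular formula: C14H25N2S+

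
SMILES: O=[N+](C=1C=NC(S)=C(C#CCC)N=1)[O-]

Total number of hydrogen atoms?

7

Hydrogens are implicit in SMILES; fill each atom to its normal valence:
  3 × C (aromatic): no H
  2 × C: no H
  2 × N (aromatic): no H
  1 × C: 3 H
  1 × C: 2 H
  1 × C (aromatic): 1 H
  1 × N (charge +1): no H
  1 × O: no H
  1 × O (charge -1): no H
  1 × S: 1 H
  Total hydrogens = 7.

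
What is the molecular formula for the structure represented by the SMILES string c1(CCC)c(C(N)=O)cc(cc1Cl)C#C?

Heavy atoms from the SMILES: 12 C, 1 Cl, 1 N, 1 O.
Implicit hydrogens by atom environment:
  4 × C (aromatic): no H
  2 × C: 2 H each → 4
  2 × C (aromatic): 1 H each → 2
  2 × C: no H
  1 × C: 3 H
  1 × C: 1 H
  1 × Cl: no H
  1 × N: 2 H
  1 × O: no H
  Total hydrogens = 12.
Molecular formula: C12H12ClNO

C12H12ClNO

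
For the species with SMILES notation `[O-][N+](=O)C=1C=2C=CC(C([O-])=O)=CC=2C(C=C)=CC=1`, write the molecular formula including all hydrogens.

Heavy atoms from the SMILES: 13 C, 1 N, 4 O.
Implicit hydrogens by atom environment:
  5 × C (aromatic): 1 H each → 5
  5 × C (aromatic): no H
  2 × O: no H
  2 × O (charge -1): no H
  1 × C: 2 H
  1 × C: 1 H
  1 × C: no H
  1 × N (charge +1): no H
  Total hydrogens = 8.
Net charge -1.
Molecular formula: C13H8NO4-

C13H8NO4-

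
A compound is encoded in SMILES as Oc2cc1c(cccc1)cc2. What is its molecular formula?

C10H8O

Heavy atoms from the SMILES: 10 C, 1 O.
Implicit hydrogens by atom environment:
  7 × C (aromatic): 1 H each → 7
  3 × C (aromatic): no H
  1 × O: 1 H
  Total hydrogens = 8.
Molecular formula: C10H8O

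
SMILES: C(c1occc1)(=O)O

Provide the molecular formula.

C5H4O3

Heavy atoms from the SMILES: 5 C, 3 O.
Implicit hydrogens by atom environment:
  3 × C (aromatic): 1 H each → 3
  1 × C (aromatic): no H
  1 × C: no H
  1 × O: 1 H
  1 × O (aromatic): no H
  1 × O: no H
  Total hydrogens = 4.
Molecular formula: C5H4O3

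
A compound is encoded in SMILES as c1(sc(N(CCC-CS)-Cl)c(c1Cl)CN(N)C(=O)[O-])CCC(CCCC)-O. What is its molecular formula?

C17H28Cl2N3O3S2-

Heavy atoms from the SMILES: 17 C, 2 Cl, 3 N, 3 O, 2 S.
Implicit hydrogens by atom environment:
  10 × C: 2 H each → 20
  4 × C (aromatic): no H
  2 × Cl: no H
  2 × N: no H
  1 × C: 3 H
  1 × C: 1 H
  1 × C: no H
  1 × N: 2 H
  1 × O: 1 H
  1 × O: no H
  1 × O (charge -1): no H
  1 × S: 1 H
  1 × S (aromatic): no H
  Total hydrogens = 28.
Net charge -1.
Molecular formula: C17H28Cl2N3O3S2-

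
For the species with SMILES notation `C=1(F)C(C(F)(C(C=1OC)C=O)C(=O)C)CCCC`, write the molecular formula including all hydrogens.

C13H18F2O3

Heavy atoms from the SMILES: 13 C, 2 F, 3 O.
Implicit hydrogens by atom environment:
  4 × C: no H
  3 × C: 3 H each → 9
  3 × C: 2 H each → 6
  3 × C: 1 H each → 3
  3 × O: no H
  2 × F: no H
  Total hydrogens = 18.
Molecular formula: C13H18F2O3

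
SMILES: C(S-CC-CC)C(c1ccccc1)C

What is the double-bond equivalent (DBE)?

Molecular formula from the SMILES: C13H20S.
DoU = (2C + 2 + N − H − X)/2 = (2·13 + 2 + 0 − 20 − 0)/2 = 8/2 = 4.
(Structurally: 1 ring(s) + 3 π bond(s) = 4.)

4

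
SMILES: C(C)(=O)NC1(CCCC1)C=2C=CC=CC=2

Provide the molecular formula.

Heavy atoms from the SMILES: 13 C, 1 N, 1 O.
Implicit hydrogens by atom environment:
  5 × C (aromatic): 1 H each → 5
  4 × C: 2 H each → 8
  2 × C: no H
  1 × C: 3 H
  1 × C (aromatic): no H
  1 × N: 1 H
  1 × O: no H
  Total hydrogens = 17.
Molecular formula: C13H17NO

C13H17NO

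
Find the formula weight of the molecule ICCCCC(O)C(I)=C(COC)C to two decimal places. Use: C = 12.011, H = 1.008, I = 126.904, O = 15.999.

Molecular formula: C10H18I2O2.
M = 10×12.011 + 18×1.008 + 2×126.904 + 2×15.999 = 424.06 g/mol.

424.06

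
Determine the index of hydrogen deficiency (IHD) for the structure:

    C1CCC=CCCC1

2

Molecular formula from the SMILES: C8H14.
DoU = (2C + 2 + N − H − X)/2 = (2·8 + 2 + 0 − 14 − 0)/2 = 4/2 = 2.
(Structurally: 1 ring(s) + 1 π bond(s) = 2.)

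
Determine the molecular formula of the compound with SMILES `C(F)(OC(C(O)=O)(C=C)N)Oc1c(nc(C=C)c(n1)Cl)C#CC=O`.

Heavy atoms from the SMILES: 14 C, 1 Cl, 1 F, 3 N, 5 O.
Implicit hydrogens by atom environment:
  4 × C: 1 H each → 4
  4 × C (aromatic): no H
  4 × C: no H
  4 × O: no H
  2 × C: 2 H each → 4
  2 × N (aromatic): no H
  1 × Cl: no H
  1 × F: no H
  1 × N: 2 H
  1 × O: 1 H
  Total hydrogens = 11.
Molecular formula: C14H11ClFN3O5

C14H11ClFN3O5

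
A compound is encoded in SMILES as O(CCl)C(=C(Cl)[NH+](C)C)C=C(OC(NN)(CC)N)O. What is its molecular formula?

Heavy atoms from the SMILES: 10 C, 2 Cl, 4 N, 3 O.
Implicit hydrogens by atom environment:
  4 × C: no H
  3 × C: 3 H each → 9
  2 × C: 2 H each → 4
  2 × Cl: no H
  2 × N: 2 H each → 4
  2 × O: no H
  1 × C: 1 H
  1 × N (charge +1): 1 H
  1 × N: 1 H
  1 × O: 1 H
  Total hydrogens = 21.
Net charge +1.
Molecular formula: C10H21Cl2N4O3+

C10H21Cl2N4O3+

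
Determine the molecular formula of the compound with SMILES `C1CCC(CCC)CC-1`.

C9H18

Heavy atoms from the SMILES: 9 C.
Implicit hydrogens by atom environment:
  7 × C: 2 H each → 14
  1 × C: 3 H
  1 × C: 1 H
  Total hydrogens = 18.
Molecular formula: C9H18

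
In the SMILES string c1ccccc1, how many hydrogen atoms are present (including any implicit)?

6

Hydrogens are implicit in SMILES; fill each atom to its normal valence:
  6 × C (aromatic): 1 H each → 6
  Total hydrogens = 6.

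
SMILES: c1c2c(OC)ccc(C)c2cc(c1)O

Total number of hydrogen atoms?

12

Hydrogens are implicit in SMILES; fill each atom to its normal valence:
  5 × C (aromatic): 1 H each → 5
  5 × C (aromatic): no H
  2 × C: 3 H each → 6
  1 × O: 1 H
  1 × O: no H
  Total hydrogens = 12.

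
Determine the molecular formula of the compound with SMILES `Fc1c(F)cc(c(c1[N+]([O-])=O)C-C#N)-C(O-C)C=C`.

Heavy atoms from the SMILES: 12 C, 2 F, 2 N, 3 O.
Implicit hydrogens by atom environment:
  5 × C (aromatic): no H
  2 × C: 2 H each → 4
  2 × C: 1 H each → 2
  2 × F: no H
  2 × O: no H
  1 × C: 3 H
  1 × C (aromatic): 1 H
  1 × C: no H
  1 × N: no H
  1 × N (charge +1): no H
  1 × O (charge -1): no H
  Total hydrogens = 10.
Molecular formula: C12H10F2N2O3

C12H10F2N2O3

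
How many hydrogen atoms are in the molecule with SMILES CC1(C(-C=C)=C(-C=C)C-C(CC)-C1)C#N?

Hydrogens are implicit in SMILES; fill each atom to its normal valence:
  5 × C: 2 H each → 10
  4 × C: no H
  3 × C: 1 H each → 3
  2 × C: 3 H each → 6
  1 × N: no H
  Total hydrogens = 19.

19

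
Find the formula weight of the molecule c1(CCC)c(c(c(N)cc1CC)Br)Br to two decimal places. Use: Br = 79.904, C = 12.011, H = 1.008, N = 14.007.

Molecular formula: C11H15Br2N.
M = 2×79.904 + 11×12.011 + 15×1.008 + 1×14.007 = 321.06 g/mol.

321.06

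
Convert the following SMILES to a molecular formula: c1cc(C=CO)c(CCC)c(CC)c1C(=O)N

C14H19NO2

Heavy atoms from the SMILES: 14 C, 1 N, 2 O.
Implicit hydrogens by atom environment:
  4 × C (aromatic): no H
  3 × C: 2 H each → 6
  2 × C: 3 H each → 6
  2 × C (aromatic): 1 H each → 2
  2 × C: 1 H each → 2
  1 × C: no H
  1 × N: 2 H
  1 × O: 1 H
  1 × O: no H
  Total hydrogens = 19.
Molecular formula: C14H19NO2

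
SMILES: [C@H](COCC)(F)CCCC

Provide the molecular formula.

Heavy atoms from the SMILES: 8 C, 1 F, 1 O.
Implicit hydrogens by atom environment:
  5 × C: 2 H each → 10
  2 × C: 3 H each → 6
  1 × C: 1 H
  1 × F: no H
  1 × O: no H
  Total hydrogens = 17.
Molecular formula: C8H17FO

C8H17FO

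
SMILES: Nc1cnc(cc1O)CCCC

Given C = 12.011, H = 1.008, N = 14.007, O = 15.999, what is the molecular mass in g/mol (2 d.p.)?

166.22

Molecular formula: C9H14N2O.
M = 9×12.011 + 14×1.008 + 2×14.007 + 1×15.999 = 166.22 g/mol.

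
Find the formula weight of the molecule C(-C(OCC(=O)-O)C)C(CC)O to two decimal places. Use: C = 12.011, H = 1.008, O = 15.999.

Molecular formula: C8H16O4.
M = 8×12.011 + 16×1.008 + 4×15.999 = 176.21 g/mol.

176.21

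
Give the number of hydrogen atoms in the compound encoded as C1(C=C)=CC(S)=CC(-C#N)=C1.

Hydrogens are implicit in SMILES; fill each atom to its normal valence:
  3 × C (aromatic): 1 H each → 3
  3 × C (aromatic): no H
  1 × C: 2 H
  1 × C: 1 H
  1 × C: no H
  1 × N: no H
  1 × S: 1 H
  Total hydrogens = 7.

7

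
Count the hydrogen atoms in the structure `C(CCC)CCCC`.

18

Hydrogens are implicit in SMILES; fill each atom to its normal valence:
  6 × C: 2 H each → 12
  2 × C: 3 H each → 6
  Total hydrogens = 18.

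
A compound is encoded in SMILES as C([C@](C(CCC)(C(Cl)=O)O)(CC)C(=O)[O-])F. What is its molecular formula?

Heavy atoms from the SMILES: 10 C, 1 Cl, 1 F, 4 O.
Implicit hydrogens by atom environment:
  4 × C: 2 H each → 8
  4 × C: no H
  2 × C: 3 H each → 6
  2 × O: no H
  1 × Cl: no H
  1 × F: no H
  1 × O: 1 H
  1 × O (charge -1): no H
  Total hydrogens = 15.
Net charge -1.
Molecular formula: C10H15ClFO4-

C10H15ClFO4-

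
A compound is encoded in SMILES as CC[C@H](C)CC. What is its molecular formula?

Heavy atoms from the SMILES: 6 C.
Implicit hydrogens by atom environment:
  3 × C: 3 H each → 9
  2 × C: 2 H each → 4
  1 × C: 1 H
  Total hydrogens = 14.
Molecular formula: C6H14

C6H14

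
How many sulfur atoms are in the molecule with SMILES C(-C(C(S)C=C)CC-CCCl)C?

1

The symbol for sulfur appears 1 time in the SMILES.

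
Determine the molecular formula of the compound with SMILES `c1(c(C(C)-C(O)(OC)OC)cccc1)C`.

Heavy atoms from the SMILES: 12 C, 3 O.
Implicit hydrogens by atom environment:
  4 × C: 3 H each → 12
  4 × C (aromatic): 1 H each → 4
  2 × C (aromatic): no H
  2 × O: no H
  1 × C: 1 H
  1 × C: no H
  1 × O: 1 H
  Total hydrogens = 18.
Molecular formula: C12H18O3

C12H18O3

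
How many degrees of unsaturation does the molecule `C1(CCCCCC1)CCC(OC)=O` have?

2

Molecular formula from the SMILES: C11H20O2.
DoU = (2C + 2 + N − H − X)/2 = (2·11 + 2 + 0 − 20 − 0)/2 = 4/2 = 2.
(Structurally: 1 ring(s) + 1 π bond(s) = 2.)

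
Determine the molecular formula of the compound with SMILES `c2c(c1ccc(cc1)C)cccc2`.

C13H12

Heavy atoms from the SMILES: 13 C.
Implicit hydrogens by atom environment:
  9 × C (aromatic): 1 H each → 9
  3 × C (aromatic): no H
  1 × C: 3 H
  Total hydrogens = 12.
Molecular formula: C13H12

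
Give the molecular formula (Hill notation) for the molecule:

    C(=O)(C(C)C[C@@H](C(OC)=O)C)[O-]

Heavy atoms from the SMILES: 8 C, 4 O.
Implicit hydrogens by atom environment:
  3 × C: 3 H each → 9
  3 × O: no H
  2 × C: 1 H each → 2
  2 × C: no H
  1 × C: 2 H
  1 × O (charge -1): no H
  Total hydrogens = 13.
Net charge -1.
Molecular formula: C8H13O4-

C8H13O4-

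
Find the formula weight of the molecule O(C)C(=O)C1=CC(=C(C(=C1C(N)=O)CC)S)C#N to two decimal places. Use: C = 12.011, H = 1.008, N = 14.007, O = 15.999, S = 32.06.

Molecular formula: C12H12N2O3S.
M = 12×12.011 + 12×1.008 + 2×14.007 + 3×15.999 + 1×32.06 = 264.30 g/mol.

264.30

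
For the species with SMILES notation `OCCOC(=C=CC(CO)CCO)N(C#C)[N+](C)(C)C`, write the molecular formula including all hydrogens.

C14H25N2O4+

Heavy atoms from the SMILES: 14 C, 2 N, 4 O.
Implicit hydrogens by atom environment:
  5 × C: 2 H each → 10
  3 × C: 3 H each → 9
  3 × C: 1 H each → 3
  3 × C: no H
  3 × O: 1 H each → 3
  1 × N: no H
  1 × N (charge +1): no H
  1 × O: no H
  Total hydrogens = 25.
Net charge +1.
Molecular formula: C14H25N2O4+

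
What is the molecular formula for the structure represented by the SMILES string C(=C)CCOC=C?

C6H10O

Heavy atoms from the SMILES: 6 C, 1 O.
Implicit hydrogens by atom environment:
  4 × C: 2 H each → 8
  2 × C: 1 H each → 2
  1 × O: no H
  Total hydrogens = 10.
Molecular formula: C6H10O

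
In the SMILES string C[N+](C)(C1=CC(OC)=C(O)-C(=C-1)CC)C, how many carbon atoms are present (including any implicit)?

12

The symbol for carbon appears 12 times in the SMILES.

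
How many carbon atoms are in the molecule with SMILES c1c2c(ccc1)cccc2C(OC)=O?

The symbol for carbon appears 12 times in the SMILES. Lowercase c denotes aromatic carbon and counts toward C.

12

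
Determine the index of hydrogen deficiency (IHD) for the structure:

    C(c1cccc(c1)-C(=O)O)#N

Molecular formula from the SMILES: C8H5NO2.
DoU = (2C + 2 + N − H − X)/2 = (2·8 + 2 + 1 − 5 − 0)/2 = 14/2 = 7.
(Structurally: 1 ring(s) + 6 π bond(s) = 7.)

7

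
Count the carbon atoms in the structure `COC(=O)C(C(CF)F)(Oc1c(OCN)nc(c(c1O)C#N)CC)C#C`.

16

The symbol for carbon appears 16 times in the SMILES. Lowercase c denotes aromatic carbon and counts toward C.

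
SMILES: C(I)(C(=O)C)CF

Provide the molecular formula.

C4H6FIO

Heavy atoms from the SMILES: 4 C, 1 F, 1 I, 1 O.
Implicit hydrogens by atom environment:
  1 × C: 3 H
  1 × C: 2 H
  1 × C: 1 H
  1 × C: no H
  1 × F: no H
  1 × I: no H
  1 × O: no H
  Total hydrogens = 6.
Molecular formula: C4H6FIO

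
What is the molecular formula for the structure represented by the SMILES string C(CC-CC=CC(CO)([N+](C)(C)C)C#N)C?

C13H25N2O+

Heavy atoms from the SMILES: 13 C, 2 N, 1 O.
Implicit hydrogens by atom environment:
  5 × C: 2 H each → 10
  4 × C: 3 H each → 12
  2 × C: 1 H each → 2
  2 × C: no H
  1 × N (charge +1): no H
  1 × N: no H
  1 × O: 1 H
  Total hydrogens = 25.
Net charge +1.
Molecular formula: C13H25N2O+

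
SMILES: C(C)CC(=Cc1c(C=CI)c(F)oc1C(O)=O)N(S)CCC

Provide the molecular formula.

C15H19FINO3S

Heavy atoms from the SMILES: 15 C, 1 F, 1 I, 1 N, 3 O, 1 S.
Implicit hydrogens by atom environment:
  4 × C: 2 H each → 8
  4 × C (aromatic): no H
  3 × C: 1 H each → 3
  2 × C: 3 H each → 6
  2 × C: no H
  1 × F: no H
  1 × I: no H
  1 × N: no H
  1 × O: 1 H
  1 × O (aromatic): no H
  1 × O: no H
  1 × S: 1 H
  Total hydrogens = 19.
Molecular formula: C15H19FINO3S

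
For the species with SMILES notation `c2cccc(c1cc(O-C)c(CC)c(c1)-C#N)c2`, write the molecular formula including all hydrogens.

Heavy atoms from the SMILES: 16 C, 1 N, 1 O.
Implicit hydrogens by atom environment:
  7 × C (aromatic): 1 H each → 7
  5 × C (aromatic): no H
  2 × C: 3 H each → 6
  1 × C: 2 H
  1 × C: no H
  1 × N: no H
  1 × O: no H
  Total hydrogens = 15.
Molecular formula: C16H15NO

C16H15NO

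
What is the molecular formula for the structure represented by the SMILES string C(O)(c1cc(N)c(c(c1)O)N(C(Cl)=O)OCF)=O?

C9H8ClFN2O5

Heavy atoms from the SMILES: 9 C, 1 Cl, 1 F, 2 N, 5 O.
Implicit hydrogens by atom environment:
  4 × C (aromatic): no H
  3 × O: no H
  2 × C (aromatic): 1 H each → 2
  2 × C: no H
  2 × O: 1 H each → 2
  1 × C: 2 H
  1 × Cl: no H
  1 × F: no H
  1 × N: 2 H
  1 × N: no H
  Total hydrogens = 8.
Molecular formula: C9H8ClFN2O5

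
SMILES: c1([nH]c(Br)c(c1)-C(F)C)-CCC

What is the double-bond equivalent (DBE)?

3

Molecular formula from the SMILES: C9H13BrFN.
DoU = (2C + 2 + N − H − X)/2 = (2·9 + 2 + 1 − 13 − 2)/2 = 6/2 = 3.
(Structurally: 1 ring(s) + 2 π bond(s) = 3.)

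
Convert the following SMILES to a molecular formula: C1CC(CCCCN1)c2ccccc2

C13H19N

Heavy atoms from the SMILES: 13 C, 1 N.
Implicit hydrogens by atom environment:
  6 × C: 2 H each → 12
  5 × C (aromatic): 1 H each → 5
  1 × C: 1 H
  1 × C (aromatic): no H
  1 × N: 1 H
  Total hydrogens = 19.
Molecular formula: C13H19N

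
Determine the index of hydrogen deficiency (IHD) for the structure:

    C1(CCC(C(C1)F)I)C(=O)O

2

Molecular formula from the SMILES: C7H10FIO2.
DoU = (2C + 2 + N − H − X)/2 = (2·7 + 2 + 0 − 10 − 2)/2 = 4/2 = 2.
(Structurally: 1 ring(s) + 1 π bond(s) = 2.)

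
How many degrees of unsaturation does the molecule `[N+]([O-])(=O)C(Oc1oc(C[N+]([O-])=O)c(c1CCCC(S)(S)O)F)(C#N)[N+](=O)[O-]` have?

Molecular formula from the SMILES: C11H11FN4O9S2.
DoU = (2C + 2 + N − H − X)/2 = (2·11 + 2 + 4 − 11 − 1)/2 = 16/2 = 8.
(Structurally: 1 ring(s) + 7 π bond(s) = 8.)

8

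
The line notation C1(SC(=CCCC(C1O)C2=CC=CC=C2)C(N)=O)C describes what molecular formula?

C15H19NO2S

Heavy atoms from the SMILES: 15 C, 1 N, 2 O, 1 S.
Implicit hydrogens by atom environment:
  5 × C (aromatic): 1 H each → 5
  4 × C: 1 H each → 4
  2 × C: 2 H each → 4
  2 × C: no H
  1 × C: 3 H
  1 × C (aromatic): no H
  1 × N: 2 H
  1 × O: 1 H
  1 × O: no H
  1 × S: no H
  Total hydrogens = 19.
Molecular formula: C15H19NO2S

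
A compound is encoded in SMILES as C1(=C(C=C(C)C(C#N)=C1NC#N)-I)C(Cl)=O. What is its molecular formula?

Heavy atoms from the SMILES: 10 C, 1 Cl, 1 I, 3 N, 1 O.
Implicit hydrogens by atom environment:
  5 × C (aromatic): no H
  3 × C: no H
  2 × N: no H
  1 × C: 3 H
  1 × C (aromatic): 1 H
  1 × Cl: no H
  1 × I: no H
  1 × N: 1 H
  1 × O: no H
  Total hydrogens = 5.
Molecular formula: C10H5ClIN3O

C10H5ClIN3O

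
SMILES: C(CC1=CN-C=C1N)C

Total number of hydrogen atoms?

12

Hydrogens are implicit in SMILES; fill each atom to its normal valence:
  2 × C: 2 H each → 4
  2 × C (aromatic): 1 H each → 2
  2 × C (aromatic): no H
  1 × C: 3 H
  1 × N: 2 H
  1 × N (aromatic): 1 H
  Total hydrogens = 12.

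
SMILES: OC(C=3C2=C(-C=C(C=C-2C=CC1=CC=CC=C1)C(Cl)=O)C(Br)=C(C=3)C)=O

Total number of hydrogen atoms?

Hydrogens are implicit in SMILES; fill each atom to its normal valence:
  8 × C (aromatic): 1 H each → 8
  8 × C (aromatic): no H
  2 × C: 1 H each → 2
  2 × C: no H
  2 × O: no H
  1 × Br: no H
  1 × C: 3 H
  1 × Cl: no H
  1 × O: 1 H
  Total hydrogens = 14.

14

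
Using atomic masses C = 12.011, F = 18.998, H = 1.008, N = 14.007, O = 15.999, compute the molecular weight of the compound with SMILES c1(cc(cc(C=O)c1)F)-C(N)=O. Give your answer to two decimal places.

167.14

Molecular formula: C8H6FNO2.
M = 8×12.011 + 1×18.998 + 6×1.008 + 1×14.007 + 2×15.999 = 167.14 g/mol.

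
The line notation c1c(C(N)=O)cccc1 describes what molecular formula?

C7H7NO

Heavy atoms from the SMILES: 7 C, 1 N, 1 O.
Implicit hydrogens by atom environment:
  5 × C (aromatic): 1 H each → 5
  1 × C (aromatic): no H
  1 × C: no H
  1 × N: 2 H
  1 × O: no H
  Total hydrogens = 7.
Molecular formula: C7H7NO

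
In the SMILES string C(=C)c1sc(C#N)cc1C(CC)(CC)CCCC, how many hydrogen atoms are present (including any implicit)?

Hydrogens are implicit in SMILES; fill each atom to its normal valence:
  6 × C: 2 H each → 12
  3 × C: 3 H each → 9
  3 × C (aromatic): no H
  2 × C: no H
  1 × C (aromatic): 1 H
  1 × C: 1 H
  1 × N: no H
  1 × S (aromatic): no H
  Total hydrogens = 23.

23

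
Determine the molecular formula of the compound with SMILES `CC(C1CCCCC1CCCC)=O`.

C12H22O

Heavy atoms from the SMILES: 12 C, 1 O.
Implicit hydrogens by atom environment:
  7 × C: 2 H each → 14
  2 × C: 3 H each → 6
  2 × C: 1 H each → 2
  1 × C: no H
  1 × O: no H
  Total hydrogens = 22.
Molecular formula: C12H22O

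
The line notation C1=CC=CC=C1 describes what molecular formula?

Heavy atoms from the SMILES: 6 C.
Implicit hydrogens by atom environment:
  6 × C (aromatic): 1 H each → 6
  Total hydrogens = 6.
Molecular formula: C6H6

C6H6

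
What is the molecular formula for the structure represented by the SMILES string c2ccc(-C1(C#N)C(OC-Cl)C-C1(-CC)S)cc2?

C14H16ClNOS

Heavy atoms from the SMILES: 14 C, 1 Cl, 1 N, 1 O, 1 S.
Implicit hydrogens by atom environment:
  5 × C (aromatic): 1 H each → 5
  3 × C: 2 H each → 6
  3 × C: no H
  1 × C: 3 H
  1 × C: 1 H
  1 × C (aromatic): no H
  1 × Cl: no H
  1 × N: no H
  1 × O: no H
  1 × S: 1 H
  Total hydrogens = 16.
Molecular formula: C14H16ClNOS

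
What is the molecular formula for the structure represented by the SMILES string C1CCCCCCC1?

Heavy atoms from the SMILES: 8 C.
Implicit hydrogens by atom environment:
  8 × C: 2 H each → 16
  Total hydrogens = 16.
Molecular formula: C8H16

C8H16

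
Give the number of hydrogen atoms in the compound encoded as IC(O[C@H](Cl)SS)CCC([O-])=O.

7

Hydrogens are implicit in SMILES; fill each atom to its normal valence:
  2 × C: 2 H each → 4
  2 × C: 1 H each → 2
  2 × O: no H
  1 × C: no H
  1 × Cl: no H
  1 × I: no H
  1 × O (charge -1): no H
  1 × S: 1 H
  1 × S: no H
  Total hydrogens = 7.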